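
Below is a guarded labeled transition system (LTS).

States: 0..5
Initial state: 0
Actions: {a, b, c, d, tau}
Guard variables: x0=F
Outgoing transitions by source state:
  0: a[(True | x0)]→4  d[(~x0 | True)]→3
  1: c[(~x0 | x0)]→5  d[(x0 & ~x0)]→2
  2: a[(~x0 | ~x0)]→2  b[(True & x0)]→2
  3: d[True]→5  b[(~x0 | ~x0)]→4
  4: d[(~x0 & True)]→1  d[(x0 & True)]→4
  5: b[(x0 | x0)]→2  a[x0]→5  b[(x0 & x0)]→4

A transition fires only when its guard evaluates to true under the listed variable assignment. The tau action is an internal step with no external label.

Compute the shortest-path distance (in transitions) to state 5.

Answer: 2

Trace:
Breadth-first toward 5:
  Layer 0: {0}
  Layer 1: {3,4}
  Layer 2: {1,5}
5 enters at depth 2; path d·d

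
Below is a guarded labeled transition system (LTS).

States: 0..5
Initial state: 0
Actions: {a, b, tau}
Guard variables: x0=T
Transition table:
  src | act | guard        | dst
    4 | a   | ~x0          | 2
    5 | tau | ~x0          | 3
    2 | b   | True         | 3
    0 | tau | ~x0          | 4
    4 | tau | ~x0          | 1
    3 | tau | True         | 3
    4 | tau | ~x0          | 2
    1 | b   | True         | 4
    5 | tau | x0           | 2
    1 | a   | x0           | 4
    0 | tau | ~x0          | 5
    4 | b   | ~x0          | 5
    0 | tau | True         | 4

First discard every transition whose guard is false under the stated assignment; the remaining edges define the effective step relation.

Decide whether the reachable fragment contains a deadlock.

Reach set: {0,4}
  0: tau→4  [1 out]
  4: ∅  [deadlock]
trace reaching 4: tau

Answer: DEADLOCK at state 4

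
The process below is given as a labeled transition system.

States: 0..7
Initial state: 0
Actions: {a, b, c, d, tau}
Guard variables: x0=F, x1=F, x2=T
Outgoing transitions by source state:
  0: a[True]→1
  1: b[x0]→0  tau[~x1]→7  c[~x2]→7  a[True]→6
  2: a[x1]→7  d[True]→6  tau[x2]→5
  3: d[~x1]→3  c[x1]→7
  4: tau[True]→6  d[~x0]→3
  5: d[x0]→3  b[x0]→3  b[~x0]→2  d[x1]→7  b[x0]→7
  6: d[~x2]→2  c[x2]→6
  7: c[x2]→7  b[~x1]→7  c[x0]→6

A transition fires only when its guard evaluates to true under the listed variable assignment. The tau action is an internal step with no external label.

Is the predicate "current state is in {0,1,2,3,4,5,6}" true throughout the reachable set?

Answer: INVARIANT VIOLATED at state 7

Trace:
Inv-set: {0,1,2,3,4,5,6}
Reach set: {0,1,6,7}
  0: ok
  1: ok
  6: ok
  7: VIOLATES
counterexample path to 7: a·tau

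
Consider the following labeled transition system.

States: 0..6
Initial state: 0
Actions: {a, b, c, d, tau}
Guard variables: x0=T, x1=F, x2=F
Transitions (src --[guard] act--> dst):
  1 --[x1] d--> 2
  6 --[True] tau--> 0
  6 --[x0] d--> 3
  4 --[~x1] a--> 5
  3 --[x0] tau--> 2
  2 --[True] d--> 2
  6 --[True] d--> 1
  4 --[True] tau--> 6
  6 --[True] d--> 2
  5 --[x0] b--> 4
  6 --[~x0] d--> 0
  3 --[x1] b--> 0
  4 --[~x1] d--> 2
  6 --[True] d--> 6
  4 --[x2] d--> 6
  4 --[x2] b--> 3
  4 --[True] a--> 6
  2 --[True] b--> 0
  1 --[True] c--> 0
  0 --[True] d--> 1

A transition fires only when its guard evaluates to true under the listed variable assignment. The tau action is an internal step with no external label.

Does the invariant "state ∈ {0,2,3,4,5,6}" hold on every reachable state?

Inv-set: {0,2,3,4,5,6}
Reach set: {0,1}
  0: ok
  1: VIOLATES
reach 1 via d — violates

Answer: INVARIANT VIOLATED at state 1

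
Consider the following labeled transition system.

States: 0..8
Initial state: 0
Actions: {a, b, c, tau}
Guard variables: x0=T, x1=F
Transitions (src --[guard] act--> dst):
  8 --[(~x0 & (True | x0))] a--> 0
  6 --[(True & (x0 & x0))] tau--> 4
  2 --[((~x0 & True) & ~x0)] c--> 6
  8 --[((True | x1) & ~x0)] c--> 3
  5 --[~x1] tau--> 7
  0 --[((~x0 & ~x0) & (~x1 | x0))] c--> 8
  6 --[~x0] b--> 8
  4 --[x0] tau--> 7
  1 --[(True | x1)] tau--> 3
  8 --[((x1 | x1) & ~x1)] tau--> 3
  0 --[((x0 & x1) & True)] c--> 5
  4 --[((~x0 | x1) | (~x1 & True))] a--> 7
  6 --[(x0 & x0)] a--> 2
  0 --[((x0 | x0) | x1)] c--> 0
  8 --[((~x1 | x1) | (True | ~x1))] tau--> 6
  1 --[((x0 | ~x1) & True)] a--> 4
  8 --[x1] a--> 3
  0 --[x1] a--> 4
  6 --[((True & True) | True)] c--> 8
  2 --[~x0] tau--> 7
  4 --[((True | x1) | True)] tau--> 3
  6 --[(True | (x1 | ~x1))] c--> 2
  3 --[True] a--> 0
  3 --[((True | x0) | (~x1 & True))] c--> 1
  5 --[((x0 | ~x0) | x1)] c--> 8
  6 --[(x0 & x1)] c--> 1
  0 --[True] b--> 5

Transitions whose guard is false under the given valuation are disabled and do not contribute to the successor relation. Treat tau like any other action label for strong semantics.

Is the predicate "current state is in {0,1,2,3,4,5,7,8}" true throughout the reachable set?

Answer: INVARIANT VIOLATED at state 6

Analysis:
Allowed set {0,1,2,3,4,5,7,8}
R = {0,1,2,3,4,5,6,7,8}
  0: ok
  1: ok
  2: ok
  3: ok
  4: ok
  5: ok
  6: VIOLATES
  7: ok
  8: ok
reach 6 via b·c·tau — violates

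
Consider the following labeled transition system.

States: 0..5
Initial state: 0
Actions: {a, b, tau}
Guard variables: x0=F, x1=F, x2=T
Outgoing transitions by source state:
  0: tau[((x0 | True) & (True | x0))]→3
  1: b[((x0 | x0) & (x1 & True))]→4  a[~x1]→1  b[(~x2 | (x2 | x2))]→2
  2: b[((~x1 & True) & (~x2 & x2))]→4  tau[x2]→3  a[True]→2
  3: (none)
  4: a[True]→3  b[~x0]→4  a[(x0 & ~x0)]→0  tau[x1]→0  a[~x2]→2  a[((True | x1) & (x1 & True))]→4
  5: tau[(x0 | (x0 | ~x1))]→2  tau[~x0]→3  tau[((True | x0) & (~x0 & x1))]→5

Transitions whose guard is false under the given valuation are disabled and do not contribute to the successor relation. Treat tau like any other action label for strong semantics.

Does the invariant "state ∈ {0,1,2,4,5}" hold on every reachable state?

Answer: INVARIANT VIOLATED at state 3

Working:
Inv-set: {0,1,2,4,5}
Reachable = {0,3}
  0: ok
  3: outside
reach 3 via tau — violates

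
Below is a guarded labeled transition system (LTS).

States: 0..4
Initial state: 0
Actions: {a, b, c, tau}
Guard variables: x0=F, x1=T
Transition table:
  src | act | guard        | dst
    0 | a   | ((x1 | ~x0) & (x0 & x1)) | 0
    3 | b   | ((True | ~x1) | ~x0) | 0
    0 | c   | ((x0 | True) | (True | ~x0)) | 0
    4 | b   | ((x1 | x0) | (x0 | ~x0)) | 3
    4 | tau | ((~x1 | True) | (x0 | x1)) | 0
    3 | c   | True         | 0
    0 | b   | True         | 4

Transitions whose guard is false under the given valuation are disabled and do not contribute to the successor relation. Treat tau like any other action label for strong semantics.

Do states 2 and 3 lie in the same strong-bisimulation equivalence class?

Compute ~ classes (split until stable):
  round 0: {{0,1,2,3,4}}
  round 1: {{0,3},{1,2},{4}}
  round 2: {{0},{1,2},{3},{4}}
stable after 3 split(s): 4 block(s)
class of 2: {1,2}; class of 3: {3}

Answer: NOT BISIMILAR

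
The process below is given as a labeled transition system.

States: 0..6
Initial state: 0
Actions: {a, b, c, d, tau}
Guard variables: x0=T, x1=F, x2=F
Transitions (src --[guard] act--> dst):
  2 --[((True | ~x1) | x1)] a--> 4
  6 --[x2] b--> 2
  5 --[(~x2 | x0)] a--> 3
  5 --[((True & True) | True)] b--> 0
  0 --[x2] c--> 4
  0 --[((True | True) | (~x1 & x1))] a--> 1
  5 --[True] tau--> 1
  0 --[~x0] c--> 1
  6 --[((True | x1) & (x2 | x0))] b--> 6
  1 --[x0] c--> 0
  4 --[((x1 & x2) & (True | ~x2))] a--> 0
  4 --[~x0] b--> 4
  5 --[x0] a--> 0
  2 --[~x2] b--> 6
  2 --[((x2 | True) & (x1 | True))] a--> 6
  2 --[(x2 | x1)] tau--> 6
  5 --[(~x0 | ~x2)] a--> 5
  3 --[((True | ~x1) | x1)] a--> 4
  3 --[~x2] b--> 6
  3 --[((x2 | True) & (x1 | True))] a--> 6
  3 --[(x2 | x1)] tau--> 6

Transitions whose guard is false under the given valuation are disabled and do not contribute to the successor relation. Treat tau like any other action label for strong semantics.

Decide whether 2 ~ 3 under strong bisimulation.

Answer: BISIMILAR

Working:
Compute ~ classes (split until stable):
  π0 = {{0,1,2,3,4,5,6}}
  π1 = {{0},{1},{2,3},{4},{5},{6}}
Fixed point at round 2; 6 class(es).
2∈{2,3}, 3∈{2,3}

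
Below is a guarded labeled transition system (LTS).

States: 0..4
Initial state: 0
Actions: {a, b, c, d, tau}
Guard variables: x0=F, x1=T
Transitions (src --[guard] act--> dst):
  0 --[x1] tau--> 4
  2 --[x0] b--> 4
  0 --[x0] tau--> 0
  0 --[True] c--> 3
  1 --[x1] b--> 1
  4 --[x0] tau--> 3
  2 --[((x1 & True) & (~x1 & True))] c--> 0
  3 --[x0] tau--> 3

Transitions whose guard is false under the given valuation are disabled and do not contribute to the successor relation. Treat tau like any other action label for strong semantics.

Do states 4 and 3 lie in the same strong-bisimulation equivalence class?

Bisimulation quotient by refinement:
  round 0: {{0,1,2,3,4}}
  round 1: {{0},{1},{2,3,4}}
Fixed point at round 2; 3 class(es).
[4]={2,3,4}  [3]={2,3,4}

Answer: BISIMILAR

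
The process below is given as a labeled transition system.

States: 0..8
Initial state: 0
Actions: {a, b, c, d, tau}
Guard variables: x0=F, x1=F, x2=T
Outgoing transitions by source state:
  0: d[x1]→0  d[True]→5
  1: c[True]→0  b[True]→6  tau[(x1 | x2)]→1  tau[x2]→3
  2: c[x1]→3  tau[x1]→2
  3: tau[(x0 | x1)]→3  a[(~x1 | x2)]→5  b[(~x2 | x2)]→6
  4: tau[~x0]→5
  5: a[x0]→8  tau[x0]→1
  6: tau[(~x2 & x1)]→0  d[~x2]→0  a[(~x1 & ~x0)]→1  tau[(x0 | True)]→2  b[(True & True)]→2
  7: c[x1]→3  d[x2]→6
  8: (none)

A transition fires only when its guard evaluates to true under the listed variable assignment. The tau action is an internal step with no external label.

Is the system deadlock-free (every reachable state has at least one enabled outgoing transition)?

Reachable = {0,5}
  0: d→5  [1 out]
  5: ∅  [deadlock]
trace reaching 5: d

Answer: DEADLOCK at state 5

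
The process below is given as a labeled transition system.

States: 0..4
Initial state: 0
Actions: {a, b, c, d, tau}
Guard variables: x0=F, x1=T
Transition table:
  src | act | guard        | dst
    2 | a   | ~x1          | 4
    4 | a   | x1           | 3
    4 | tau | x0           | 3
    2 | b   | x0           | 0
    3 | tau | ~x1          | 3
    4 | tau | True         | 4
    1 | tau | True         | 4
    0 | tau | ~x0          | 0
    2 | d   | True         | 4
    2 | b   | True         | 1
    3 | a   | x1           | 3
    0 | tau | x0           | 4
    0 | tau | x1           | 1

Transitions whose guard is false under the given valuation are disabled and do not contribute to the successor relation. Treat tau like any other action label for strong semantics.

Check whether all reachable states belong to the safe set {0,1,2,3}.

Answer: INVARIANT VIOLATED at state 4

Working:
Allowed set {0,1,2,3}
Reach set: {0,1,3,4}
  0: safe
  1: safe
  3: safe
  4: VIOLATES
witness against invariant: tau·tau → 4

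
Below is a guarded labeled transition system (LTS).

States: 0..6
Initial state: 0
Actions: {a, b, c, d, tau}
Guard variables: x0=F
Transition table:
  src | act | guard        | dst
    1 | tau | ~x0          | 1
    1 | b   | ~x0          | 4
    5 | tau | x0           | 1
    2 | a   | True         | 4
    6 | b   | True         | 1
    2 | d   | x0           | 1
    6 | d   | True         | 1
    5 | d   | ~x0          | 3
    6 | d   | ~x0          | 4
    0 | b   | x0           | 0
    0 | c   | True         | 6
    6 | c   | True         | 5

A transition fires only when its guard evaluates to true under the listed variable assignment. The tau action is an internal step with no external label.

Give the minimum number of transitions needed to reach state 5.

Layered search for 5:
  L0 = {0}
  L1 = {6}
  L2 = {1,4,5}
depth(5)=2, e.g. c·c

Answer: 2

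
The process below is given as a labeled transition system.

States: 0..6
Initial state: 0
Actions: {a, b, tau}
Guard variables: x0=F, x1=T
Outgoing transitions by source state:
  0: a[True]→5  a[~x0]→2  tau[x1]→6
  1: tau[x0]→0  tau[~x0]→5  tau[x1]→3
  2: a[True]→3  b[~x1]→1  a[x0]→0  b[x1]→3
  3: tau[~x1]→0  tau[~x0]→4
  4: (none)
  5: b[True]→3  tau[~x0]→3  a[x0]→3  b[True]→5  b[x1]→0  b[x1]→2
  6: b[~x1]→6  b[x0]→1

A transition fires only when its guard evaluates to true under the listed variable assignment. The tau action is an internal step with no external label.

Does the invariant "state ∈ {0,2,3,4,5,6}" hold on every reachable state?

Allowed set {0,2,3,4,5,6}
R = {0,2,3,4,5,6}
  0: safe
  2: safe
  3: safe
  4: safe
  5: safe
  6: safe

Answer: INVARIANT HOLDS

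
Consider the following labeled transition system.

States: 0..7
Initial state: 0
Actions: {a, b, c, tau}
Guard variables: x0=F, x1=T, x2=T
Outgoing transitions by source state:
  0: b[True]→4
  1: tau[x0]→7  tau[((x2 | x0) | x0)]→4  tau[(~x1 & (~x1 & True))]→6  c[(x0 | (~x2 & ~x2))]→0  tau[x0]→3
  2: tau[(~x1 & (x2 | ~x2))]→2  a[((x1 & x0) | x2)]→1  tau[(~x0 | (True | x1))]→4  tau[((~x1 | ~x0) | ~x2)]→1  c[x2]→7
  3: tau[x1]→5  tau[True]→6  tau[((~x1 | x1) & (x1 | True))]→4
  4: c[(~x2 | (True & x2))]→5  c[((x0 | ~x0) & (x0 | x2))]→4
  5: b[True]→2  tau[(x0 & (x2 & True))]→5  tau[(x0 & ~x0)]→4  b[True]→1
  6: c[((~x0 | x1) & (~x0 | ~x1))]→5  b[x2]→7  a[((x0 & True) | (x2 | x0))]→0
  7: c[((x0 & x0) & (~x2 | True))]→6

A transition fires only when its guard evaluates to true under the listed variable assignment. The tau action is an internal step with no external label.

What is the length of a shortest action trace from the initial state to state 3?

BFS to 3:
  depth 0: {0}
  depth 1: {4}
  depth 2: {5}
  depth 3: {1,2}
  depth 4: {7}
3 never appears.

Answer: UNREACHABLE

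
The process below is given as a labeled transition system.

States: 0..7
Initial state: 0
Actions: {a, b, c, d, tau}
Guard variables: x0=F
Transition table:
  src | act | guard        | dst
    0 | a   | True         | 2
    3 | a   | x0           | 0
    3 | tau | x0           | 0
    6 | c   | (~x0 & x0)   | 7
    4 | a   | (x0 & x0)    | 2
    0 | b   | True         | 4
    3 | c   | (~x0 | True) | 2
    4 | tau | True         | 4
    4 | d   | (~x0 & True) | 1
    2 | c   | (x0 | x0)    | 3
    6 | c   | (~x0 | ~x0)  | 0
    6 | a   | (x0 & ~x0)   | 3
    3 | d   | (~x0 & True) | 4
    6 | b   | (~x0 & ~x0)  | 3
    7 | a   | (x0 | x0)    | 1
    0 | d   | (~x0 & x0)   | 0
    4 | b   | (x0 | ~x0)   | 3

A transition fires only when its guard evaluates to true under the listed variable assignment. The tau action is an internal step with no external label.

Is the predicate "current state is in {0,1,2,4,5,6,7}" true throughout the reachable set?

Answer: INVARIANT VIOLATED at state 3

Analysis:
Safe = {0,1,2,4,5,6,7}
Reachable = {0,1,2,3,4}
  0: ok
  1: ok
  2: ok
  3: outside
  4: ok
witness against invariant: b·b → 3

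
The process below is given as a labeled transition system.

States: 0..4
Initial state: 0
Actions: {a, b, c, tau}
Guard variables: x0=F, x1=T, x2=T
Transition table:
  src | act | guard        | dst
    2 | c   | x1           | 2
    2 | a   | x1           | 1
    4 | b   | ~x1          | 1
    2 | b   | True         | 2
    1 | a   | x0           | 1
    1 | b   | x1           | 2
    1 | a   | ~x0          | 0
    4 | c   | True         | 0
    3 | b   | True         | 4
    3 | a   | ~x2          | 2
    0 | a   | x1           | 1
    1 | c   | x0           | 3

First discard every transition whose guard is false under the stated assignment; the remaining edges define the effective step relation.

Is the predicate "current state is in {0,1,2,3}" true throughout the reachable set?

Allowed set {0,1,2,3}
Reachable = {0,1,2}
  0: safe
  1: safe
  2: safe

Answer: INVARIANT HOLDS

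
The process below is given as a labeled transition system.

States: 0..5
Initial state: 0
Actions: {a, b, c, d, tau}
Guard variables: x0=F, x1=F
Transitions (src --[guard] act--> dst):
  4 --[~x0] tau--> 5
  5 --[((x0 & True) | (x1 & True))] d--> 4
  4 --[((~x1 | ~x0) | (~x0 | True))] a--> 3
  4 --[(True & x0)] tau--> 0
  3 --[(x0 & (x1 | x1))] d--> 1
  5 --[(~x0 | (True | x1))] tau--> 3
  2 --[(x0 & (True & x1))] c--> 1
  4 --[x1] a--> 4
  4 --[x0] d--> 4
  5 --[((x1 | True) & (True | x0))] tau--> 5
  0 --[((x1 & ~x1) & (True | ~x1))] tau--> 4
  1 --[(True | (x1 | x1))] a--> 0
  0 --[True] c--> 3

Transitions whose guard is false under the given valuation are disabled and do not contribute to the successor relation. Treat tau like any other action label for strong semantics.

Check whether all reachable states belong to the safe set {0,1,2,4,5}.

Answer: INVARIANT VIOLATED at state 3

Trace:
Allowed set {0,1,2,4,5}
Reachable = {0,3}
  0: ✓
  3: VIOLATES
reach 3 via c — violates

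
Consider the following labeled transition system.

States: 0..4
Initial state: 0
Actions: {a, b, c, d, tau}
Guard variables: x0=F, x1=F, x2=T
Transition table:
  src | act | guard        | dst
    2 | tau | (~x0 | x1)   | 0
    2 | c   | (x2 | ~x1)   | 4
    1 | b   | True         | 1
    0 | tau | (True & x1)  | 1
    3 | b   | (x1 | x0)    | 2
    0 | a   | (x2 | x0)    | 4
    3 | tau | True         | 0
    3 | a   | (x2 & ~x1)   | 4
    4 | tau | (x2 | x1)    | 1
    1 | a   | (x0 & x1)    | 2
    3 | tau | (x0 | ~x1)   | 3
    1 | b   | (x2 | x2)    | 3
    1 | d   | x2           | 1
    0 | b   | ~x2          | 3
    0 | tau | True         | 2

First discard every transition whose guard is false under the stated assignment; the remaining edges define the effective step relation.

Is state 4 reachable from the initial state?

Guard filter leaves 11 enabled edge(s).
depth 0: {0}
depth 1: {2,4}  now seen {0,2,4}
depth 2: {1}  now seen {0,1,2,4}
depth 3: {3}  now seen {0,1,2,3,4}
Reachable = {0,1,2,3,4}
witness 4: a

Answer: REACHABLE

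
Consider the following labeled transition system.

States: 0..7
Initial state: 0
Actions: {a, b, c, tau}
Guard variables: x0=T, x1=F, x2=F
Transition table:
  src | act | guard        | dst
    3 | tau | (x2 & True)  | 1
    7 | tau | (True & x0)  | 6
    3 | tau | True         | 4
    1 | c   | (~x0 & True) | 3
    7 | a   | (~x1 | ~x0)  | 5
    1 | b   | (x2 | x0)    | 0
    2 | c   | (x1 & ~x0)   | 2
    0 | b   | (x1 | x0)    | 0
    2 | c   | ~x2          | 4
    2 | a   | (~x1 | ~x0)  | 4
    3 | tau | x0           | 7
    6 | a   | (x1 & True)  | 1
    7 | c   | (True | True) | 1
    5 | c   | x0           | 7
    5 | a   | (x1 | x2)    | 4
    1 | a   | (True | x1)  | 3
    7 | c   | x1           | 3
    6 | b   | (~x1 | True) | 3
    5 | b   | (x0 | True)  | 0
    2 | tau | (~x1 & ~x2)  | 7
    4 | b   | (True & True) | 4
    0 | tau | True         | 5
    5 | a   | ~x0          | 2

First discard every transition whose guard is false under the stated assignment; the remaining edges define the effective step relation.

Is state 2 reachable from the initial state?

Answer: UNREACHABLE

Trace:
Guard filter leaves 16 enabled edge(s).
L0 = {0}
L1 = {5}  cumulative {0,5}
L2 = {7}  cumulative {0,5,7}
L3 = {1,6}  cumulative {0,1,5,6,7}
L4 = {3}  cumulative {0,1,3,5,6,7}
L5 = {4}  cumulative {0,1,3,4,5,6,7}
Reach set: {0,1,3,4,5,6,7}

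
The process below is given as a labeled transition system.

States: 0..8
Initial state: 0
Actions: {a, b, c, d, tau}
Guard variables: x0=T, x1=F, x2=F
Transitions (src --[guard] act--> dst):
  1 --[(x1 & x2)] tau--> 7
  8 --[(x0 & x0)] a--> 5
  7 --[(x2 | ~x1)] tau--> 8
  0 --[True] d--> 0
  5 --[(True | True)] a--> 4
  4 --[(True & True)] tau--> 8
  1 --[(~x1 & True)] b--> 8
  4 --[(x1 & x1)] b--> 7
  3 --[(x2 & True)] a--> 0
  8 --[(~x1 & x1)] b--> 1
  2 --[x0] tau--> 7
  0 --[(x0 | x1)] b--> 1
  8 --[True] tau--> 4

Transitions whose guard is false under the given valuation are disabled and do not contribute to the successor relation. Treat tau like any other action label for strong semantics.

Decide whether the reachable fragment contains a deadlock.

R = {0,1,4,5,8}
  0: b→1  d→0  [2 exit(s)]
  1: b→8  [1 exit(s)]
  4: tau→8  [1 exit(s)]
  5: a→4  [1 exit(s)]
  8: a→5  tau→4  [2 exit(s)]

Answer: DEADLOCK-FREE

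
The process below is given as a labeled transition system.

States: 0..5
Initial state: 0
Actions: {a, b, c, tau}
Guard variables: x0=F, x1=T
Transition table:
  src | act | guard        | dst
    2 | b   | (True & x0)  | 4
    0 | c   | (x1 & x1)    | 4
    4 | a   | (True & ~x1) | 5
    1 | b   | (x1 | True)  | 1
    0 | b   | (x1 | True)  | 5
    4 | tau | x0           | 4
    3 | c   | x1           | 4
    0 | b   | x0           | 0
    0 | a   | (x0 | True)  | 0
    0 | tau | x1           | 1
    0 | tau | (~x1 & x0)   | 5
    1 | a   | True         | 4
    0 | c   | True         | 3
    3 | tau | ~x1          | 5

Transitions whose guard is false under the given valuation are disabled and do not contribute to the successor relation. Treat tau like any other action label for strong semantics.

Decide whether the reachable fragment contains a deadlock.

Reachable = {0,1,3,4,5}
  0: a→0  b→5  c→3  c→4  tau→1  [5 exit(s)]
  1: a→4  b→1  [2 exit(s)]
  3: c→4  [1 exit(s)]
  4: ∅  [no exit]
  5: ∅  [no exit]
Path to 4: c

Answer: DEADLOCK at state 4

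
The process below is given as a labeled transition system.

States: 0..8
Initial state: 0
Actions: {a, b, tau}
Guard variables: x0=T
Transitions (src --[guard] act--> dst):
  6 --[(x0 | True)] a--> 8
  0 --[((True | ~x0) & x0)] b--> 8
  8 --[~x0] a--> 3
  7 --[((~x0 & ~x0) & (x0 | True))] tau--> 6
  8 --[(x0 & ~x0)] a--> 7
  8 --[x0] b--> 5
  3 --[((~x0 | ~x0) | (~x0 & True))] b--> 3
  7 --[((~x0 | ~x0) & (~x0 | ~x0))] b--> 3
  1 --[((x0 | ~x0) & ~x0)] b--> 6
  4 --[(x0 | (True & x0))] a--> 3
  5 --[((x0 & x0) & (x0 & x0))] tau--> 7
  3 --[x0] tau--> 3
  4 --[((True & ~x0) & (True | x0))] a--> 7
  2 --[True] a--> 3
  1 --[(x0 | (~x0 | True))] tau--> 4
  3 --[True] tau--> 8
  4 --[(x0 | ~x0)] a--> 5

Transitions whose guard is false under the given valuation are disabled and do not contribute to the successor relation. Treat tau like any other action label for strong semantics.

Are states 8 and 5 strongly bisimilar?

Bisimulation quotient by refinement:
  π0 = {{0,1,2,3,4,5,6,7,8}}
  π1 = {{0,8},{1,3,5},{2,4,6},{7}}
  π2 = {{0},{1},{2,4},{3},{5},{6},{7},{8}}
  π3 = {{0},{1},{2},{3},{4},{5},{6},{7},{8}}
stable after 4 split(s): 9 block(s)
8∈{8}, 5∈{5}

Answer: NOT BISIMILAR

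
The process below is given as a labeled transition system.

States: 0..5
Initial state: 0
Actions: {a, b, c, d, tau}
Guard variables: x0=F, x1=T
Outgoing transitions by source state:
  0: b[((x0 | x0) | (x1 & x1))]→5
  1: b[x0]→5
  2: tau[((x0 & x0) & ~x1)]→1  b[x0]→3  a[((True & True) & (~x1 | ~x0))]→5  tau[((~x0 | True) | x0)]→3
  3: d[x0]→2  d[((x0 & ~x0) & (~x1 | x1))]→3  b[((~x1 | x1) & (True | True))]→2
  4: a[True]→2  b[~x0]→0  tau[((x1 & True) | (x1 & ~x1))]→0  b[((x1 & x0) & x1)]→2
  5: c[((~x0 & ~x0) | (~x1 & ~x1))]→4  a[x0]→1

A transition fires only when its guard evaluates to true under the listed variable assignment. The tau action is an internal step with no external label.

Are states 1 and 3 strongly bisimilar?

Answer: NOT BISIMILAR

Trace:
Bisimulation quotient by refinement:
  π0 = {{0,1,2,3,4,5}}
  π1 = {{0,3},{1},{2},{4},{5}}
  π2 = {{0},{1},{2},{3},{4},{5}}
Fixed point at round 3; 6 class(es).
[1]={1}  [3]={3}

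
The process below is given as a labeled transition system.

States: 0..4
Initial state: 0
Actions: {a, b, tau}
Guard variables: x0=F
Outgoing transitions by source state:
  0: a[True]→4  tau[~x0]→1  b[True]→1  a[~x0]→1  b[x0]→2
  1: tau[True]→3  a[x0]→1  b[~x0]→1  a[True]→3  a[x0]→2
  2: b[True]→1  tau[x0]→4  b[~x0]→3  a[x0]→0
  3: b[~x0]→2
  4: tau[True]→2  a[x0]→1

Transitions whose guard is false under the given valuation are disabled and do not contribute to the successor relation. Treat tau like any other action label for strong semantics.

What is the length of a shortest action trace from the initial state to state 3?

Answer: 2

Trace:
Layered search for 3:
  L0 = {0}
  L1 = {1,4}
  L2 = {2,3}
first hit 3 at d=2 via a·a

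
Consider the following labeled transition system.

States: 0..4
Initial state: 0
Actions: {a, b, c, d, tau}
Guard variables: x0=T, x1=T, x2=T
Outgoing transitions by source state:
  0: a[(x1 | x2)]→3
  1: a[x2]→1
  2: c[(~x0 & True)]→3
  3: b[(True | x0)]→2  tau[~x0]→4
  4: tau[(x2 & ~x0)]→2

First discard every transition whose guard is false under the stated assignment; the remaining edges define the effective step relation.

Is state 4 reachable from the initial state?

Guard filter leaves 3 enabled edge(s).
Layer 0: {0}
Layer 1: {3}  cumulative {0,3}
Layer 2: {2}  cumulative {0,2,3}
Reach set: {0,2,3}

Answer: UNREACHABLE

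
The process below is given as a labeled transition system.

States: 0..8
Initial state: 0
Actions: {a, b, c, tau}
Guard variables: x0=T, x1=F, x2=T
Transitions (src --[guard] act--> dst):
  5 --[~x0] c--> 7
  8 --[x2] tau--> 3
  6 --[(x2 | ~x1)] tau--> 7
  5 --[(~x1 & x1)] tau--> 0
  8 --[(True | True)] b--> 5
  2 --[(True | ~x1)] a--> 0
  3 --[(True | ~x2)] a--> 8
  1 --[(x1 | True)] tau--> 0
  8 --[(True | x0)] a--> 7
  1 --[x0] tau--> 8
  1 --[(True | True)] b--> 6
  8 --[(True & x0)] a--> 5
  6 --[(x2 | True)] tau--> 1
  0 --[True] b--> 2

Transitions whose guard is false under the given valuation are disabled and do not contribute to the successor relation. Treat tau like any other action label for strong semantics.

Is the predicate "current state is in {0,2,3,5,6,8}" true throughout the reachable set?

Answer: INVARIANT HOLDS

Working:
Inv-set: {0,2,3,5,6,8}
R = {0,2}
  0: ok
  2: ok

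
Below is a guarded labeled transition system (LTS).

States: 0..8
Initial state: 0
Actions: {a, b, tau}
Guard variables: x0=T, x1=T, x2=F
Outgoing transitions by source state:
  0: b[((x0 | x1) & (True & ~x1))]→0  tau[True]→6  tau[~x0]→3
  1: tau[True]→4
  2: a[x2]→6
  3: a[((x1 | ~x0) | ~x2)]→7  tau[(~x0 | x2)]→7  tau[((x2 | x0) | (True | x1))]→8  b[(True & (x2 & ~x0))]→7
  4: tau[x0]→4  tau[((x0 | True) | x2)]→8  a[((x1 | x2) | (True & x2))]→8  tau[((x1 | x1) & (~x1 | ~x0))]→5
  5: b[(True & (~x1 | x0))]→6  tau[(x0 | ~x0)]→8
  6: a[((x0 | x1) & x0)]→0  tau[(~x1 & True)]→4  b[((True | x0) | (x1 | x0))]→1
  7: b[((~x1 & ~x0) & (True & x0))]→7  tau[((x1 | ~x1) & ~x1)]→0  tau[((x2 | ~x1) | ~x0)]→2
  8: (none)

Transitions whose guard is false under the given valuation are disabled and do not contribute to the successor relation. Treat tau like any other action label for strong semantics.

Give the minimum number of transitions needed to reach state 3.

Answer: UNREACHABLE

Trace:
BFS to 3:
  depth 0: {0}
  depth 1: {6}
  depth 2: {1}
  depth 3: {4}
  depth 4: {8}
3 never appears.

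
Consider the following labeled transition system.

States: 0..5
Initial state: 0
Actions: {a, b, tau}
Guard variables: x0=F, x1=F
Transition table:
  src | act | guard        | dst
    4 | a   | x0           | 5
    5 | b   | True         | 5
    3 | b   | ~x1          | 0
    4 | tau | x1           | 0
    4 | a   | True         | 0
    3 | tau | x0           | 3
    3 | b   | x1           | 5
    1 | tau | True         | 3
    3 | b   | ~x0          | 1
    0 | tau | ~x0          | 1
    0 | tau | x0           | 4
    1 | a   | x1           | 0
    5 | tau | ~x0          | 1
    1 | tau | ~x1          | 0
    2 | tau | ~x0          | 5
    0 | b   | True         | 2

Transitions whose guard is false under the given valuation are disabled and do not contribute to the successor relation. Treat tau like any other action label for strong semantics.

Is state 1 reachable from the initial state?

10 transition(s) survive guard evaluation.
depth 0: {0}
depth 1: {1,2}  cumulative {0,1,2}
depth 2: {3,5}  cumulative {0,1,2,3,5}
Reach set: {0,1,2,3,5}
trace reaching 1: tau

Answer: REACHABLE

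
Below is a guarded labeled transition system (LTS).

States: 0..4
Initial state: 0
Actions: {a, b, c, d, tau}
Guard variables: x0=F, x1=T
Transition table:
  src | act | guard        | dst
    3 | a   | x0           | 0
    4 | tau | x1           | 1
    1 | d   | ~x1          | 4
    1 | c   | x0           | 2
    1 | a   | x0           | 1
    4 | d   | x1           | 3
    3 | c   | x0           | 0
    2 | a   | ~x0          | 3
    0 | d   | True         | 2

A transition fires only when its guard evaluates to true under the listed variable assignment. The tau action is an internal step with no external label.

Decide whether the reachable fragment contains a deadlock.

Answer: DEADLOCK at state 3

Working:
Reachable = {0,2,3}
  0: d→2  [1 out]
  2: a→3  [1 out]
  3: ∅  [deadlock]
Path to 3: d·a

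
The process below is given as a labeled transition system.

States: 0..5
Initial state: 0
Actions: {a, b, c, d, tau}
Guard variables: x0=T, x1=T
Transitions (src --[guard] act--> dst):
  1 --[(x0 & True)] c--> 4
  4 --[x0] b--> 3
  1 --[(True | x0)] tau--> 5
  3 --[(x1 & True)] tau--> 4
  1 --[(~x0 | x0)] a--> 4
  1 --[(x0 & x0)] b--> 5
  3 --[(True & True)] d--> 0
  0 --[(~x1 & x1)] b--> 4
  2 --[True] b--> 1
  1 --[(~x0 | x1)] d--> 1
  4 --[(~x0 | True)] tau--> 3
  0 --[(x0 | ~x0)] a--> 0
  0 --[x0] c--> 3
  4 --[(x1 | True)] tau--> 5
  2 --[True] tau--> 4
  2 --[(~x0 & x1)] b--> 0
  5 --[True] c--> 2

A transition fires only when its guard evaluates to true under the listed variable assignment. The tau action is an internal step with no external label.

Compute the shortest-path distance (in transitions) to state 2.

Breadth-first toward 2:
  depth 0: {0}
  depth 1: {3}
  depth 2: {4}
  depth 3: {5}
  depth 4: {2}
depth(2)=4, e.g. c·tau·tau·c

Answer: 4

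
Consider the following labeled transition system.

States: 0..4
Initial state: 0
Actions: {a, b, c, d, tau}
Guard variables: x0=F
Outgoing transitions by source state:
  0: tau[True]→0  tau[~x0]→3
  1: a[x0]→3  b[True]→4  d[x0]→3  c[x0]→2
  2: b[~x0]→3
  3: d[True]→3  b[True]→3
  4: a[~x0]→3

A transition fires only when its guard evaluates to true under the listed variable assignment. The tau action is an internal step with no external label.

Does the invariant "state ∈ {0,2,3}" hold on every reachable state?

Safe = {0,2,3}
R = {0,3}
  0: ✓
  3: ✓

Answer: INVARIANT HOLDS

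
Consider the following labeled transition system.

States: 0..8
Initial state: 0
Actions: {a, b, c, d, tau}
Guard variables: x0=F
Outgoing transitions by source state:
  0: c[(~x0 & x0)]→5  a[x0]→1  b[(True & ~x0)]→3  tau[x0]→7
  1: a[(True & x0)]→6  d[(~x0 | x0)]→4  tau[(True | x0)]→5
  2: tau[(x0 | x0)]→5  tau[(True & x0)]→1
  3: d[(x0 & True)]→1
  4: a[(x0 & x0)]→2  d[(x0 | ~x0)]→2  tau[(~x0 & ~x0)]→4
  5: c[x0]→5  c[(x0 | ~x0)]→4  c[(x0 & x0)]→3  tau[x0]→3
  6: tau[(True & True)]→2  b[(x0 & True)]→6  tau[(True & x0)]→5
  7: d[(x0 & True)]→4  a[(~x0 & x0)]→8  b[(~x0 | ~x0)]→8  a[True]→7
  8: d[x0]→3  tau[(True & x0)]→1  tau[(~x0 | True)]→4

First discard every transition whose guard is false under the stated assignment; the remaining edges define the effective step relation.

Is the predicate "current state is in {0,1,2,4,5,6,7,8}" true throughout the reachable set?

Answer: INVARIANT VIOLATED at state 3

Trace:
Allowed set {0,1,2,4,5,6,7,8}
Reachable = {0,3}
  0: ok
  3: ✗ unsafe
counterexample path to 3: b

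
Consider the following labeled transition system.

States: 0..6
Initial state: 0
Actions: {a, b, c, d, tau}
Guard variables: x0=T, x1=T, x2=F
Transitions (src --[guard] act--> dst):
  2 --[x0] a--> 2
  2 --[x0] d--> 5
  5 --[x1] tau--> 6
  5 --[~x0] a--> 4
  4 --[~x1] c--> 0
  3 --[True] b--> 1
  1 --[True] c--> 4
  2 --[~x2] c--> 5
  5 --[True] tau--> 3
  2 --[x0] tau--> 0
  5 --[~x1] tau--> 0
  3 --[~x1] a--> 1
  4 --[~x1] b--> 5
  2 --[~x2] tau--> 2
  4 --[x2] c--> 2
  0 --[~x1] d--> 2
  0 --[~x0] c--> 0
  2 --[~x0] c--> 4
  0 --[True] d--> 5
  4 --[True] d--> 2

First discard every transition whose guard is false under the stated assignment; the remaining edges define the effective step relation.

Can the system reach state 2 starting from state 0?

11 transition(s) survive guard evaluation.
depth 0: {0}
depth 1: {5}  total {0,5}
depth 2: {3,6}  total {0,3,5,6}
depth 3: {1}  total {0,1,3,5,6}
depth 4: {4}  total {0,1,3,4,5,6}
depth 5: {2}  total {0,1,2,3,4,5,6}
R = {0,1,2,3,4,5,6}
witness 2: d·tau·b·c·d

Answer: REACHABLE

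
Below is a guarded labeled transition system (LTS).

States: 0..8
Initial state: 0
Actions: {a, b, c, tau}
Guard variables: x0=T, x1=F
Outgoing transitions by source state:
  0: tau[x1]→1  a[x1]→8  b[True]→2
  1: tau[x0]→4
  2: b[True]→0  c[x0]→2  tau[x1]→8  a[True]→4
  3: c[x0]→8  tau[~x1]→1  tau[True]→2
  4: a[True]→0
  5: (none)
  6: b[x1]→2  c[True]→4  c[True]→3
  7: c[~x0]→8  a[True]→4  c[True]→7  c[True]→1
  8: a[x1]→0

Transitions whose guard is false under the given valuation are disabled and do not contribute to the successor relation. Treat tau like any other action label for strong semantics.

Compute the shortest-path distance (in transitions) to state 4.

Layered search for 4:
  Layer 0: {0}
  Layer 1: {2}
  Layer 2: {4}
first hit 4 at d=2 via b·a

Answer: 2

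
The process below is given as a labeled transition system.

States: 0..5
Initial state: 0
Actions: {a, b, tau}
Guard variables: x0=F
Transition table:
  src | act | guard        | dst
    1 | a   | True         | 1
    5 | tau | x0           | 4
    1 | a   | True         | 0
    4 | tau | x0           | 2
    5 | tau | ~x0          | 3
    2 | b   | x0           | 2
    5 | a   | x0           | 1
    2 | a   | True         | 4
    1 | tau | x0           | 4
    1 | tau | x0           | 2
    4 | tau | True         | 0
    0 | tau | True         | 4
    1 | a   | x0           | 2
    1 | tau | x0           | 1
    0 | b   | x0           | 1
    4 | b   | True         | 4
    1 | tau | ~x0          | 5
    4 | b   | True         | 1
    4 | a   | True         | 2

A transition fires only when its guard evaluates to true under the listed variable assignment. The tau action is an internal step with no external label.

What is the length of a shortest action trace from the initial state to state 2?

Layered search for 2:
  Layer 0: {0}
  Layer 1: {4}
  Layer 2: {1,2}
depth(2)=2, e.g. tau·a

Answer: 2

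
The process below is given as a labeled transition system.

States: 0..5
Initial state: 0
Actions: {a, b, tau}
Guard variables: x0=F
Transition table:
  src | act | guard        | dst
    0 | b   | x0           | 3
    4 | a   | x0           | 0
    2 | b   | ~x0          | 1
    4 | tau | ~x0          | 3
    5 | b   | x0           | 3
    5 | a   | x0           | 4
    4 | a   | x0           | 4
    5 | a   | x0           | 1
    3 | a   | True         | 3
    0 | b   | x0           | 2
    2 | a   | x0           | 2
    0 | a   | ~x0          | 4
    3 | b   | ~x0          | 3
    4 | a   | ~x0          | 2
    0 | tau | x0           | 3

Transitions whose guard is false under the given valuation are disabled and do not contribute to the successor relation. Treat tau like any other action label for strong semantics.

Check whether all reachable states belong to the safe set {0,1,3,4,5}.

Safe = {0,1,3,4,5}
R = {0,1,2,3,4}
  0: ✓
  1: ✓
  2: outside
  3: ✓
  4: ✓
witness against invariant: a·a → 2

Answer: INVARIANT VIOLATED at state 2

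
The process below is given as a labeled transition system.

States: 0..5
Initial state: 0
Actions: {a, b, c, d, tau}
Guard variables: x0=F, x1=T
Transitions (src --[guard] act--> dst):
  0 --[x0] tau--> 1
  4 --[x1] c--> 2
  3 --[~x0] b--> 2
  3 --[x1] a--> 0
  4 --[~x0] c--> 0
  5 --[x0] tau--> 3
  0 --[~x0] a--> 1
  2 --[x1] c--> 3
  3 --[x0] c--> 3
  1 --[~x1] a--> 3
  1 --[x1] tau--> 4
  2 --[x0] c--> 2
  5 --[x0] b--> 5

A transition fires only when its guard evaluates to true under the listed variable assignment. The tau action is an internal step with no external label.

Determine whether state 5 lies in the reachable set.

Answer: UNREACHABLE

Trace:
7 transition(s) survive guard evaluation.
depth 0: {0}
depth 1: {1}  now seen {0,1}
depth 2: {4}  now seen {0,1,4}
depth 3: {2}  now seen {0,1,2,4}
depth 4: {3}  now seen {0,1,2,3,4}
Reachable = {0,1,2,3,4}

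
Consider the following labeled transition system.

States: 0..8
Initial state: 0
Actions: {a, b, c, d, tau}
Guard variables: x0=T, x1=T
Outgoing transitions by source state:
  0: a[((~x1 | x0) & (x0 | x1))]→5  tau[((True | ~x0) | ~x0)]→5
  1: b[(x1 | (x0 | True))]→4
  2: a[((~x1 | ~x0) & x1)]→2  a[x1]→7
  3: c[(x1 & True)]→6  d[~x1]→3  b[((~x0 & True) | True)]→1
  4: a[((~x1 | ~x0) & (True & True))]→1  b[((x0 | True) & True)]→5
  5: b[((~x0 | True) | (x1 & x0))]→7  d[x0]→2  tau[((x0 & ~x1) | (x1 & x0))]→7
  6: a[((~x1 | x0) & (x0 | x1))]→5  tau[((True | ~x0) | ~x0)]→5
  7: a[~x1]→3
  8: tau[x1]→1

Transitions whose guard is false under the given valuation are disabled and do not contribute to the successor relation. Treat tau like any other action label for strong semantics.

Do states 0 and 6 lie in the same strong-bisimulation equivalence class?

Answer: BISIMILAR

Working:
Compute ~ classes (split until stable):
  π0 = {{0,1,2,3,4,5,6,7,8}}
  π1 = {{0,6},{1,4},{2},{3},{5},{7},{8}}
  π2 = {{0,6},{1},{2},{3},{4},{5},{7},{8}}
Fixed point at round 3; 8 class(es).
0∈{0,6}, 6∈{0,6}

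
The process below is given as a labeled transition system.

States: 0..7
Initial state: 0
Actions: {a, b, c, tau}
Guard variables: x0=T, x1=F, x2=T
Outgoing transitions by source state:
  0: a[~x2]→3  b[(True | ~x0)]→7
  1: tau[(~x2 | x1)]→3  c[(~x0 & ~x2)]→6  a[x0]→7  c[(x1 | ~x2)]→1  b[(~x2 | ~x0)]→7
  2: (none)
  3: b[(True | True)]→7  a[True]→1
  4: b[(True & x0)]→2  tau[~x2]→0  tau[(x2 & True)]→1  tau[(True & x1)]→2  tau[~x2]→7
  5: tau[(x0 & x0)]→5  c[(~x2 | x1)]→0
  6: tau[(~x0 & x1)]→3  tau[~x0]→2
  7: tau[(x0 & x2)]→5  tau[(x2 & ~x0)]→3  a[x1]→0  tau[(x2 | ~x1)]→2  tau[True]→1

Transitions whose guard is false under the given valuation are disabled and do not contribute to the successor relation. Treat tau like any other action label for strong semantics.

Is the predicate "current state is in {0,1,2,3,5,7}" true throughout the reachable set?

Safe = {0,1,2,3,5,7}
Reachable = {0,1,2,5,7}
  0: safe
  1: safe
  2: safe
  5: safe
  7: safe

Answer: INVARIANT HOLDS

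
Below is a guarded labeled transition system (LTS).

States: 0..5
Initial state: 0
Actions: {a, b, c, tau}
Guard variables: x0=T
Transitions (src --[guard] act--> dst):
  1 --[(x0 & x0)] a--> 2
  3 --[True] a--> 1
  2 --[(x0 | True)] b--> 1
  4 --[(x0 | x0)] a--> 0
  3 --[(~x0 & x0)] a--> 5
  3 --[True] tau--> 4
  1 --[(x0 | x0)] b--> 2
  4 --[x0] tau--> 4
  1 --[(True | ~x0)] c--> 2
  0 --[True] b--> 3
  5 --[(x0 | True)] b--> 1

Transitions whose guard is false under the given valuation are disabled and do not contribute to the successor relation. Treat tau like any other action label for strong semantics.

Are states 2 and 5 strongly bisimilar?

Answer: BISIMILAR

Trace:
Bisimulation quotient by refinement:
  P[0] = {{0,1,2,3,4,5}}
  P[1] = {{0,2,5},{1},{3,4}}
  P[2] = {{0},{1},{2,5},{3},{4}}
stable after 3 split(s): 5 block(s)
class of 2: {2,5}; class of 5: {2,5}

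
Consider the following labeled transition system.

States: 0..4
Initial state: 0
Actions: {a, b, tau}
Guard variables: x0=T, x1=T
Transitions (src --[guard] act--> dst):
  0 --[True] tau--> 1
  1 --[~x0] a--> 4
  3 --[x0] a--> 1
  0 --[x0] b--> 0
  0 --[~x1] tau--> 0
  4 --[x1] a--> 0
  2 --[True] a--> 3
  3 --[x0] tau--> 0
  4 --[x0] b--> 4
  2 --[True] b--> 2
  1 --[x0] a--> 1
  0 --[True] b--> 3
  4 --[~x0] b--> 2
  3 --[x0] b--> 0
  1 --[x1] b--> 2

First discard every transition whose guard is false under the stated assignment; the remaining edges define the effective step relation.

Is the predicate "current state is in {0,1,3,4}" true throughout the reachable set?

Allowed set {0,1,3,4}
Reachable = {0,1,2,3}
  0: ✓
  1: ✓
  2: VIOLATES
  3: ✓
counterexample path to 2: tau·b

Answer: INVARIANT VIOLATED at state 2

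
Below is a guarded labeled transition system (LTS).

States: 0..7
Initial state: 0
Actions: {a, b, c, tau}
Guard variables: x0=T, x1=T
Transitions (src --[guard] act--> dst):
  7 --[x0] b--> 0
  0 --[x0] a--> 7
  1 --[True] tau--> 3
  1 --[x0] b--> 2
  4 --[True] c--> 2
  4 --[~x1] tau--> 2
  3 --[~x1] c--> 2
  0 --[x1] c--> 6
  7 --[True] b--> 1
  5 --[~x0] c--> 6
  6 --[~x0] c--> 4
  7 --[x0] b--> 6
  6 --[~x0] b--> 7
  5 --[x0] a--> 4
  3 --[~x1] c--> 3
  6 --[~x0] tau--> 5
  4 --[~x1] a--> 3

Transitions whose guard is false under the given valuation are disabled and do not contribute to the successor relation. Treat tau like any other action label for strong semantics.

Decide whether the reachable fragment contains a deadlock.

Answer: DEADLOCK at state 2

Trace:
Reachable = {0,1,2,3,6,7}
  0: a→7  c→6  [2 out]
  1: b→2  tau→3  [2 out]
  2: ∅  [no exit]
  3: ∅  [no exit]
  6: ∅  [no exit]
  7: b→0  b→1  b→6  [3 out]
witness 2: a·b·b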